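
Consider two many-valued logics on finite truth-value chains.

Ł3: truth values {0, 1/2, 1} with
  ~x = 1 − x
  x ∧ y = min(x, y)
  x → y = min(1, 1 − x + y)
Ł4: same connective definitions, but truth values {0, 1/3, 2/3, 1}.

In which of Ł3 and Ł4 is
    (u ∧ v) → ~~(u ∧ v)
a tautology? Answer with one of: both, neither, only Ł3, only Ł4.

both

In Ł3: every assignment gives 1 — tautology.
In Ł4: every assignment gives 1 — tautology.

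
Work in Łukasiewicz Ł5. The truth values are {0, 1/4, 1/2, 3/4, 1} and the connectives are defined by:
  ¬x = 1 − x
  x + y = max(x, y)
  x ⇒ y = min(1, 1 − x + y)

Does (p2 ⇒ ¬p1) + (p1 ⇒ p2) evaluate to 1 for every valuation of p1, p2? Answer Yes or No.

Counterexample: take p1 = 3/4, p2 = 1/2.
¬p1 = ¬3/4 = 1/4
p2 ⇒ ¬p1 = 1/2 ⇒ 1/4 = 3/4
p1 ⇒ p2 = 3/4 ⇒ 1/2 = 3/4
(p2 ⇒ ¬p1) + (p1 ⇒ p2) = 3/4 + 3/4 = 3/4
This gives 3/4 ≠ 1.

No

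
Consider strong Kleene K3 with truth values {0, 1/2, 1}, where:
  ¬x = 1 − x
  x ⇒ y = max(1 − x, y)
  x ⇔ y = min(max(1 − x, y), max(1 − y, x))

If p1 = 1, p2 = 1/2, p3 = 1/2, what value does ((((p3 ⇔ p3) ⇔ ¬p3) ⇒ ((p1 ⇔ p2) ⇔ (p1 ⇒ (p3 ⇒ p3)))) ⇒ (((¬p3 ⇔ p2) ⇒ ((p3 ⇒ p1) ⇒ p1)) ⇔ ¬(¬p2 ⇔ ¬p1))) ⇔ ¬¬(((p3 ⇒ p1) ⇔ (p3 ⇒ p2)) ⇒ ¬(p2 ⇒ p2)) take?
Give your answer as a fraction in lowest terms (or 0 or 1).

p3 ⇔ p3 = 1/2 ⇔ 1/2 = 1/2
¬p3 = ¬1/2 = 1/2
(p3 ⇔ p3) ⇔ ¬p3 = 1/2 ⇔ 1/2 = 1/2
p1 ⇔ p2 = 1 ⇔ 1/2 = 1/2
p3 ⇒ p3 = 1/2 ⇒ 1/2 = 1/2
p1 ⇒ (p3 ⇒ p3) = 1 ⇒ 1/2 = 1/2
(p1 ⇔ p2) ⇔ (p1 ⇒ (p3 ⇒ p3)) = 1/2 ⇔ 1/2 = 1/2
((p3 ⇔ p3) ⇔ ¬p3) ⇒ ((p1 ⇔ p2) ⇔ (p1 ⇒ (p3 ⇒ p3))) = 1/2 ⇒ 1/2 = 1/2
¬p3 = ¬1/2 = 1/2
¬p3 ⇔ p2 = 1/2 ⇔ 1/2 = 1/2
p3 ⇒ p1 = 1/2 ⇒ 1 = 1
(p3 ⇒ p1) ⇒ p1 = 1 ⇒ 1 = 1
(¬p3 ⇔ p2) ⇒ ((p3 ⇒ p1) ⇒ p1) = 1/2 ⇒ 1 = 1
¬p2 = ¬1/2 = 1/2
¬p1 = ¬1 = 0
¬p2 ⇔ ¬p1 = 1/2 ⇔ 0 = 1/2
¬(¬p2 ⇔ ¬p1) = ¬1/2 = 1/2
((¬p3 ⇔ p2) ⇒ ((p3 ⇒ p1) ⇒ p1)) ⇔ ¬(¬p2 ⇔ ¬p1) = 1 ⇔ 1/2 = 1/2
(((p3 ⇔ p3) ⇔ ¬p3) ⇒ ((p1 ⇔ p2) ⇔ (p1 ⇒ (p3 ⇒ p3)))) ⇒ (((¬p3 ⇔ p2) ⇒ ((p3 ⇒ p1) ⇒ p1)) ⇔ ¬(¬p2 ⇔ ¬p1)) = 1/2 ⇒ 1/2 = 1/2
p3 ⇒ p1 = 1/2 ⇒ 1 = 1
p3 ⇒ p2 = 1/2 ⇒ 1/2 = 1/2
(p3 ⇒ p1) ⇔ (p3 ⇒ p2) = 1 ⇔ 1/2 = 1/2
p2 ⇒ p2 = 1/2 ⇒ 1/2 = 1/2
¬(p2 ⇒ p2) = ¬1/2 = 1/2
((p3 ⇒ p1) ⇔ (p3 ⇒ p2)) ⇒ ¬(p2 ⇒ p2) = 1/2 ⇒ 1/2 = 1/2
¬(((p3 ⇒ p1) ⇔ (p3 ⇒ p2)) ⇒ ¬(p2 ⇒ p2)) = ¬1/2 = 1/2
¬¬(((p3 ⇒ p1) ⇔ (p3 ⇒ p2)) ⇒ ¬(p2 ⇒ p2)) = ¬1/2 = 1/2
((((p3 ⇔ p3) ⇔ ¬p3) ⇒ ((p1 ⇔ p2) ⇔ (p1 ⇒ (p3 ⇒ p3)))) ⇒ (((¬p3 ⇔ p2) ⇒ ((p3 ⇒ p1) ⇒ p1)) ⇔ ¬(¬p2 ⇔ ¬p1))) ⇔ ¬¬(((p3 ⇒ p1) ⇔ (p3 ⇒ p2)) ⇒ ¬(p2 ⇒ p2)) = 1/2 ⇔ 1/2 = 1/2

1/2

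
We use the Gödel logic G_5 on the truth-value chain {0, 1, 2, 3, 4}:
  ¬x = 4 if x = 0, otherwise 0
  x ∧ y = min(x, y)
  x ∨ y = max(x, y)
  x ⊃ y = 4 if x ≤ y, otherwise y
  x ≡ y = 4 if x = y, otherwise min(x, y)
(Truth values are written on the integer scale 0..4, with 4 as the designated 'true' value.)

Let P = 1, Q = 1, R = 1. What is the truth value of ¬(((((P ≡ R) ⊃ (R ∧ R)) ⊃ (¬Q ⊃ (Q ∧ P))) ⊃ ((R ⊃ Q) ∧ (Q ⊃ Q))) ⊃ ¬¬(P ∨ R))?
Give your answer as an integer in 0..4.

P ≡ R = 1 ≡ 1 = 4
R ∧ R = 1 ∧ 1 = 1
(P ≡ R) ⊃ (R ∧ R) = 4 ⊃ 1 = 1
¬Q = ¬1 = 0
Q ∧ P = 1 ∧ 1 = 1
¬Q ⊃ (Q ∧ P) = 0 ⊃ 1 = 4
((P ≡ R) ⊃ (R ∧ R)) ⊃ (¬Q ⊃ (Q ∧ P)) = 1 ⊃ 4 = 4
R ⊃ Q = 1 ⊃ 1 = 4
Q ⊃ Q = 1 ⊃ 1 = 4
(R ⊃ Q) ∧ (Q ⊃ Q) = 4 ∧ 4 = 4
(((P ≡ R) ⊃ (R ∧ R)) ⊃ (¬Q ⊃ (Q ∧ P))) ⊃ ((R ⊃ Q) ∧ (Q ⊃ Q)) = 4 ⊃ 4 = 4
P ∨ R = 1 ∨ 1 = 1
¬(P ∨ R) = ¬1 = 0
¬¬(P ∨ R) = ¬0 = 4
((((P ≡ R) ⊃ (R ∧ R)) ⊃ (¬Q ⊃ (Q ∧ P))) ⊃ ((R ⊃ Q) ∧ (Q ⊃ Q))) ⊃ ¬¬(P ∨ R) = 4 ⊃ 4 = 4
¬(((((P ≡ R) ⊃ (R ∧ R)) ⊃ (¬Q ⊃ (Q ∧ P))) ⊃ ((R ⊃ Q) ∧ (Q ⊃ Q))) ⊃ ¬¬(P ∨ R)) = ¬4 = 0

0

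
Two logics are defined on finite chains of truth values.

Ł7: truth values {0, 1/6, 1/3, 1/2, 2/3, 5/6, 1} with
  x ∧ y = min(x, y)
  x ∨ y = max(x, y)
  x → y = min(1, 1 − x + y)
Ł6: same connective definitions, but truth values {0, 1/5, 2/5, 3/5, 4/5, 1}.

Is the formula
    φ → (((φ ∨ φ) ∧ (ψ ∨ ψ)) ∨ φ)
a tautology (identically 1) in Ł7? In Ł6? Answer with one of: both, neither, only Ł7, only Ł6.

In Ł7: every assignment gives 1 — tautology.
In Ł6: every assignment gives 1 — tautology.

both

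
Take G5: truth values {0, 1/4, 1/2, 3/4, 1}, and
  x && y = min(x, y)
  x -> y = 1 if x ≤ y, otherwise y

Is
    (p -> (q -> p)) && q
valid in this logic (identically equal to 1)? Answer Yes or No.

Counterexample: take p = 0, q = 0.
q -> p = 0 -> 0 = 1
p -> (q -> p) = 0 -> 1 = 1
(p -> (q -> p)) && q = 1 && 0 = 0
This gives 0 ≠ 1.

No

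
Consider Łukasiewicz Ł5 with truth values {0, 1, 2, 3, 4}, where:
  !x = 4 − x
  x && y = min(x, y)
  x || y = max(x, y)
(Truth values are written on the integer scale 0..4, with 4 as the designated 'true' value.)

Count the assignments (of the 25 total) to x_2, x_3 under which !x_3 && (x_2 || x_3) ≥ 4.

value 4: 1 assignment (counts)
value 3: 3 assignments
value 2: 7 assignments
value 1: 8 assignments
value 0: 6 assignments
So 1 of the 25 assignments meets the threshold.

1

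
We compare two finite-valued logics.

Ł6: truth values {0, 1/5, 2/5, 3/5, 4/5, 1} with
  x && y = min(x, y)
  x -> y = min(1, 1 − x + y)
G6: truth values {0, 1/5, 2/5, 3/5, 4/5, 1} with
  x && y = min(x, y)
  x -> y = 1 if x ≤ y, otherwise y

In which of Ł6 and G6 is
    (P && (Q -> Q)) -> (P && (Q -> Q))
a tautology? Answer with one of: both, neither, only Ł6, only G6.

both

In Ł6: every assignment gives 1 — tautology.
In G6: every assignment gives 1 — tautology.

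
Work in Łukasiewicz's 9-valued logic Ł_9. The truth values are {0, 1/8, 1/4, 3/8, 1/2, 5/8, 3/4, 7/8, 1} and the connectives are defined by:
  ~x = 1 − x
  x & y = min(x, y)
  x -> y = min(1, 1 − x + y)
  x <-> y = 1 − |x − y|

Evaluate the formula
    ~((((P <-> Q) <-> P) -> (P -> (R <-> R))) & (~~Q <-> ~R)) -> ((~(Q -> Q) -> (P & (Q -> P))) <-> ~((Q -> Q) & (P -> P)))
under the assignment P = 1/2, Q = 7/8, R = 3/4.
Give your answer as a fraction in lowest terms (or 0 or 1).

P <-> Q = 1/2 <-> 7/8 = 5/8
(P <-> Q) <-> P = 5/8 <-> 1/2 = 7/8
R <-> R = 3/4 <-> 3/4 = 1
P -> (R <-> R) = 1/2 -> 1 = 1
((P <-> Q) <-> P) -> (P -> (R <-> R)) = 7/8 -> 1 = 1
~Q = ~7/8 = 1/8
~~Q = ~1/8 = 7/8
~R = ~3/4 = 1/4
~~Q <-> ~R = 7/8 <-> 1/4 = 3/8
(((P <-> Q) <-> P) -> (P -> (R <-> R))) & (~~Q <-> ~R) = 1 & 3/8 = 3/8
~((((P <-> Q) <-> P) -> (P -> (R <-> R))) & (~~Q <-> ~R)) = ~3/8 = 5/8
Q -> Q = 7/8 -> 7/8 = 1
~(Q -> Q) = ~1 = 0
Q -> P = 7/8 -> 1/2 = 5/8
P & (Q -> P) = 1/2 & 5/8 = 1/2
~(Q -> Q) -> (P & (Q -> P)) = 0 -> 1/2 = 1
Q -> Q = 7/8 -> 7/8 = 1
P -> P = 1/2 -> 1/2 = 1
(Q -> Q) & (P -> P) = 1 & 1 = 1
~((Q -> Q) & (P -> P)) = ~1 = 0
(~(Q -> Q) -> (P & (Q -> P))) <-> ~((Q -> Q) & (P -> P)) = 1 <-> 0 = 0
~((((P <-> Q) <-> P) -> (P -> (R <-> R))) & (~~Q <-> ~R)) -> ((~(Q -> Q) -> (P & (Q -> P))) <-> ~((Q -> Q) & (P -> P))) = 5/8 -> 0 = 3/8

3/8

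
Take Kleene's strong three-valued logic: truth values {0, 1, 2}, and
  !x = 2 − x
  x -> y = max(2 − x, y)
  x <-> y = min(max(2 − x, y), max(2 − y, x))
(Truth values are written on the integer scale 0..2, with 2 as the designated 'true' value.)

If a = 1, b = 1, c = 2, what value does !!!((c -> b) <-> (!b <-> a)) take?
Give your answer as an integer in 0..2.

c -> b = 2 -> 1 = 1
!b = !1 = 1
!b <-> a = 1 <-> 1 = 1
(c -> b) <-> (!b <-> a) = 1 <-> 1 = 1
!((c -> b) <-> (!b <-> a)) = !1 = 1
!!((c -> b) <-> (!b <-> a)) = !1 = 1
!!!((c -> b) <-> (!b <-> a)) = !1 = 1

1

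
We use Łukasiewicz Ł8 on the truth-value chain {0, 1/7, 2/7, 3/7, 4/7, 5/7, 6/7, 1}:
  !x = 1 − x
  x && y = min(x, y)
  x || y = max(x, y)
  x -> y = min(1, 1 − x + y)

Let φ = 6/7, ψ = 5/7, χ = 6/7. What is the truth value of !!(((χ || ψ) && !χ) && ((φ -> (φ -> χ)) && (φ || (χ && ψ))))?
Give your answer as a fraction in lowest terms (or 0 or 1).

χ || ψ = 6/7 || 5/7 = 6/7
!χ = !6/7 = 1/7
(χ || ψ) && !χ = 6/7 && 1/7 = 1/7
φ -> χ = 6/7 -> 6/7 = 1
φ -> (φ -> χ) = 6/7 -> 1 = 1
χ && ψ = 6/7 && 5/7 = 5/7
φ || (χ && ψ) = 6/7 || 5/7 = 6/7
(φ -> (φ -> χ)) && (φ || (χ && ψ)) = 1 && 6/7 = 6/7
((χ || ψ) && !χ) && ((φ -> (φ -> χ)) && (φ || (χ && ψ))) = 1/7 && 6/7 = 1/7
!(((χ || ψ) && !χ) && ((φ -> (φ -> χ)) && (φ || (χ && ψ)))) = !1/7 = 6/7
!!(((χ || ψ) && !χ) && ((φ -> (φ -> χ)) && (φ || (χ && ψ)))) = !6/7 = 1/7

1/7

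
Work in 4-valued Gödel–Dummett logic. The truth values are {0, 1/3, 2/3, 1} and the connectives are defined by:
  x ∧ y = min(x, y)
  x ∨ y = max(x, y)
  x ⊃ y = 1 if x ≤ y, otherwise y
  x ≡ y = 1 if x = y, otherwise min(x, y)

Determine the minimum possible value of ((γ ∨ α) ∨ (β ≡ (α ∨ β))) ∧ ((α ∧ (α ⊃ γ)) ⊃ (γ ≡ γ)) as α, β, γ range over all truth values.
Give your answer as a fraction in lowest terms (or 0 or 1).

Take α = 1/3, β = 0, γ = 0:
γ ∨ α = 0 ∨ 1/3 = 1/3
α ∨ β = 1/3 ∨ 0 = 1/3
β ≡ (α ∨ β) = 0 ≡ 1/3 = 0
(γ ∨ α) ∨ (β ≡ (α ∨ β)) = 1/3 ∨ 0 = 1/3
α ⊃ γ = 1/3 ⊃ 0 = 0
α ∧ (α ⊃ γ) = 1/3 ∧ 0 = 0
γ ≡ γ = 0 ≡ 0 = 1
(α ∧ (α ⊃ γ)) ⊃ (γ ≡ γ) = 0 ⊃ 1 = 1
((γ ∨ α) ∨ (β ≡ (α ∨ β))) ∧ ((α ∧ (α ⊃ γ)) ⊃ (γ ≡ γ)) = 1/3 ∧ 1 = 1/3
No assignment yields a value below 1/3, so this is the minimum.

1/3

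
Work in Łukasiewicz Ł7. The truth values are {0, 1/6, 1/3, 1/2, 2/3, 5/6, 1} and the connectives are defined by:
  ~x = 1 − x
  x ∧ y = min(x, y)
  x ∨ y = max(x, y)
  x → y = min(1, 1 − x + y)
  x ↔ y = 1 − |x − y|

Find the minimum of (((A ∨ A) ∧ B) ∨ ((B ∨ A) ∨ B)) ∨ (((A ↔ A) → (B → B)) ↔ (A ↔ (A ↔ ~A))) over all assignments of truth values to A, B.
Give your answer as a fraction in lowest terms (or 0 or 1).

Take A = 1/2, B = 0:
A ∨ A = 1/2 ∨ 1/2 = 1/2
(A ∨ A) ∧ B = 1/2 ∧ 0 = 0
B ∨ A = 0 ∨ 1/2 = 1/2
(B ∨ A) ∨ B = 1/2 ∨ 0 = 1/2
((A ∨ A) ∧ B) ∨ ((B ∨ A) ∨ B) = 0 ∨ 1/2 = 1/2
A ↔ A = 1/2 ↔ 1/2 = 1
B → B = 0 → 0 = 1
(A ↔ A) → (B → B) = 1 → 1 = 1
~A = ~1/2 = 1/2
A ↔ ~A = 1/2 ↔ 1/2 = 1
A ↔ (A ↔ ~A) = 1/2 ↔ 1 = 1/2
((A ↔ A) → (B → B)) ↔ (A ↔ (A ↔ ~A)) = 1 ↔ 1/2 = 1/2
(((A ∨ A) ∧ B) ∨ ((B ∨ A) ∨ B)) ∨ (((A ↔ A) → (B → B)) ↔ (A ↔ (A ↔ ~A))) = 1/2 ∨ 1/2 = 1/2
No assignment yields a value below 1/2, so this is the minimum.

1/2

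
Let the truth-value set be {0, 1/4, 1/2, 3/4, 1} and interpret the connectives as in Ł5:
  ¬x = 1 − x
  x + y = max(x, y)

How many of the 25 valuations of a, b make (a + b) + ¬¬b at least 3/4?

value 1: 9 assignments (counts)
value 3/4: 7 assignments (counts)
value 1/2: 5 assignments
value 1/4: 3 assignments
value 0: 1 assignment
So 16 of the 25 assignments meet the threshold.

16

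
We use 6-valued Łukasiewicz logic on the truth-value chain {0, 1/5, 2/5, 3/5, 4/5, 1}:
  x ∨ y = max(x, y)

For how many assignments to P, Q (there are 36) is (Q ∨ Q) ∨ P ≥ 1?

value 1: 11 assignments (counts)
value 4/5: 9 assignments
value 3/5: 7 assignments
value 2/5: 5 assignments
value 1/5: 3 assignments
value 0: 1 assignment
So 11 of the 36 assignments meet the threshold.

11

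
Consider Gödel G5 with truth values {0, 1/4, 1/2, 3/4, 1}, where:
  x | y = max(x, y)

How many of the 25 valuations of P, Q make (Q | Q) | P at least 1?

9

value 1: 9 assignments (counts)
value 3/4: 7 assignments
value 1/2: 5 assignments
value 1/4: 3 assignments
value 0: 1 assignment
So 9 of the 25 assignments meet the threshold.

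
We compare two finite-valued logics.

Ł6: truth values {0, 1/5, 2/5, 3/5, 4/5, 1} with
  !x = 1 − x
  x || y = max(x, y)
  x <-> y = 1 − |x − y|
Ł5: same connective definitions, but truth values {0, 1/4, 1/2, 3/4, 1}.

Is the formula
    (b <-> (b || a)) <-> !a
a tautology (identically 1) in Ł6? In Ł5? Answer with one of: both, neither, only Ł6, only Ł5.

In Ł6: at a = 1/5, b = 1/5 the value is 4/5 — not a tautology.
In Ł5: at a = 1/4, b = 1/4 the value is 3/4 — not a tautology.

neither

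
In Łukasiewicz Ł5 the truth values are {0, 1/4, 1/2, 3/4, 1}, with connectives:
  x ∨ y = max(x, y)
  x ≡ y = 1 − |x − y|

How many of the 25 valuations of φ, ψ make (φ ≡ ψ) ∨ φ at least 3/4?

18

value 1: 9 assignments (counts)
value 3/4: 9 assignments (counts)
value 1/2: 4 assignments
value 1/4: 2 assignments
value 0: 1 assignment
So 18 of the 25 assignments meet the threshold.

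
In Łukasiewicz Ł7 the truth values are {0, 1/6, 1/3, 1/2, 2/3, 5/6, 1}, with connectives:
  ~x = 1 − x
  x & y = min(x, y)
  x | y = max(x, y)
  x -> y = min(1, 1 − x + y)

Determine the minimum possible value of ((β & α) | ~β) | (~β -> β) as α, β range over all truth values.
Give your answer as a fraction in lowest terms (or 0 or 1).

Take α = 0, β = 1/3:
β & α = 1/3 & 0 = 0
~β = ~1/3 = 2/3
(β & α) | ~β = 0 | 2/3 = 2/3
~β = ~1/3 = 2/3
~β -> β = 2/3 -> 1/3 = 2/3
((β & α) | ~β) | (~β -> β) = 2/3 | 2/3 = 2/3
No assignment yields a value below 2/3, so this is the minimum.

2/3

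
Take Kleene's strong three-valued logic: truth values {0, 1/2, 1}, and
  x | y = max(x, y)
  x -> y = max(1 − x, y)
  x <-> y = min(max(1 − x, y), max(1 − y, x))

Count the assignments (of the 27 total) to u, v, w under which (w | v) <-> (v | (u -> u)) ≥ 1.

value 1: 13 assignments (counts)
value 1/2: 12 assignments
value 0: 2 assignments
So 13 of the 27 assignments meet the threshold.

13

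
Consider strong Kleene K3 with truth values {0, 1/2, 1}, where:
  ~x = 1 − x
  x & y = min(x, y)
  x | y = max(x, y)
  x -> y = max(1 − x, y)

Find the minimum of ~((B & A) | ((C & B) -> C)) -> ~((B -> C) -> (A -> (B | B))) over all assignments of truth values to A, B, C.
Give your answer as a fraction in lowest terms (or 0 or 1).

1/2

Take A = 0, B = 1/2, C = 1/2:
B & A = 1/2 & 0 = 0
C & B = 1/2 & 1/2 = 1/2
(C & B) -> C = 1/2 -> 1/2 = 1/2
(B & A) | ((C & B) -> C) = 0 | 1/2 = 1/2
~((B & A) | ((C & B) -> C)) = ~1/2 = 1/2
B -> C = 1/2 -> 1/2 = 1/2
B | B = 1/2 | 1/2 = 1/2
A -> (B | B) = 0 -> 1/2 = 1
(B -> C) -> (A -> (B | B)) = 1/2 -> 1 = 1
~((B -> C) -> (A -> (B | B))) = ~1 = 0
~((B & A) | ((C & B) -> C)) -> ~((B -> C) -> (A -> (B | B))) = 1/2 -> 0 = 1/2
No assignment yields a value below 1/2, so this is the minimum.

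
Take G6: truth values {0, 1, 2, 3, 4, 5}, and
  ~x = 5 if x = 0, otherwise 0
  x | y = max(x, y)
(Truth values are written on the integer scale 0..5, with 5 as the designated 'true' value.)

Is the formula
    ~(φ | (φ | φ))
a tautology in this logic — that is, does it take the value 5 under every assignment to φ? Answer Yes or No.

Counterexample: take φ = 1.
φ | φ = 1 | 1 = 1
φ | (φ | φ) = 1 | 1 = 1
~(φ | (φ | φ)) = ~1 = 0
This gives 0 ≠ 5.

No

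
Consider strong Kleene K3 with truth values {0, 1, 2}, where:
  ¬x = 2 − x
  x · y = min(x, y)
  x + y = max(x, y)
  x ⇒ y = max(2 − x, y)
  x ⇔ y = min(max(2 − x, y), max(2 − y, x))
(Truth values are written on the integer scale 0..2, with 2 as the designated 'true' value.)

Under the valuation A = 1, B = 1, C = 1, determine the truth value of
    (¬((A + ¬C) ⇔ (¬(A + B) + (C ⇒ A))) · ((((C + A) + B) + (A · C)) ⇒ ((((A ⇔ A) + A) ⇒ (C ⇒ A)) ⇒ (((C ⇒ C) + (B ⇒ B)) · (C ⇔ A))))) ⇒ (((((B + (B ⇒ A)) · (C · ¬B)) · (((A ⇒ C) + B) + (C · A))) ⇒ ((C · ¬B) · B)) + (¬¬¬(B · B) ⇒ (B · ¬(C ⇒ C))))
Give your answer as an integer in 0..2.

¬C = ¬1 = 1
A + ¬C = 1 + 1 = 1
A + B = 1 + 1 = 1
¬(A + B) = ¬1 = 1
C ⇒ A = 1 ⇒ 1 = 1
¬(A + B) + (C ⇒ A) = 1 + 1 = 1
(A + ¬C) ⇔ (¬(A + B) + (C ⇒ A)) = 1 ⇔ 1 = 1
¬((A + ¬C) ⇔ (¬(A + B) + (C ⇒ A))) = ¬1 = 1
C + A = 1 + 1 = 1
(C + A) + B = 1 + 1 = 1
A · C = 1 · 1 = 1
((C + A) + B) + (A · C) = 1 + 1 = 1
A ⇔ A = 1 ⇔ 1 = 1
(A ⇔ A) + A = 1 + 1 = 1
C ⇒ A = 1 ⇒ 1 = 1
((A ⇔ A) + A) ⇒ (C ⇒ A) = 1 ⇒ 1 = 1
C ⇒ C = 1 ⇒ 1 = 1
B ⇒ B = 1 ⇒ 1 = 1
(C ⇒ C) + (B ⇒ B) = 1 + 1 = 1
C ⇔ A = 1 ⇔ 1 = 1
((C ⇒ C) + (B ⇒ B)) · (C ⇔ A) = 1 · 1 = 1
(((A ⇔ A) + A) ⇒ (C ⇒ A)) ⇒ (((C ⇒ C) + (B ⇒ B)) · (C ⇔ A)) = 1 ⇒ 1 = 1
(((C + A) + B) + (A · C)) ⇒ ((((A ⇔ A) + A) ⇒ (C ⇒ A)) ⇒ (((C ⇒ C) + (B ⇒ B)) · (C ⇔ A))) = 1 ⇒ 1 = 1
¬((A + ¬C) ⇔ (¬(A + B) + (C ⇒ A))) · ((((C + A) + B) + (A · C)) ⇒ ((((A ⇔ A) + A) ⇒ (C ⇒ A)) ⇒ (((C ⇒ C) + (B ⇒ B)) · (C ⇔ A)))) = 1 · 1 = 1
B ⇒ A = 1 ⇒ 1 = 1
B + (B ⇒ A) = 1 + 1 = 1
¬B = ¬1 = 1
C · ¬B = 1 · 1 = 1
(B + (B ⇒ A)) · (C · ¬B) = 1 · 1 = 1
A ⇒ C = 1 ⇒ 1 = 1
(A ⇒ C) + B = 1 + 1 = 1
C · A = 1 · 1 = 1
((A ⇒ C) + B) + (C · A) = 1 + 1 = 1
((B + (B ⇒ A)) · (C · ¬B)) · (((A ⇒ C) + B) + (C · A)) = 1 · 1 = 1
¬B = ¬1 = 1
C · ¬B = 1 · 1 = 1
(C · ¬B) · B = 1 · 1 = 1
(((B + (B ⇒ A)) · (C · ¬B)) · (((A ⇒ C) + B) + (C · A))) ⇒ ((C · ¬B) · B) = 1 ⇒ 1 = 1
B · B = 1 · 1 = 1
¬(B · B) = ¬1 = 1
¬¬(B · B) = ¬1 = 1
¬¬¬(B · B) = ¬1 = 1
C ⇒ C = 1 ⇒ 1 = 1
¬(C ⇒ C) = ¬1 = 1
B · ¬(C ⇒ C) = 1 · 1 = 1
¬¬¬(B · B) ⇒ (B · ¬(C ⇒ C)) = 1 ⇒ 1 = 1
((((B + (B ⇒ A)) · (C · ¬B)) · (((A ⇒ C) + B) + (C · A))) ⇒ ((C · ¬B) · B)) + (¬¬¬(B · B) ⇒ (B · ¬(C ⇒ C))) = 1 + 1 = 1
(¬((A + ¬C) ⇔ (¬(A + B) + (C ⇒ A))) · ((((C + A) + B) + (A · C)) ⇒ ((((A ⇔ A) + A) ⇒ (C ⇒ A)) ⇒ (((C ⇒ C) + (B ⇒ B)) · (C ⇔ A))))) ⇒ (((((B + (B ⇒ A)) · (C · ¬B)) · (((A ⇒ C) + B) + (C · A))) ⇒ ((C · ¬B) · B)) + (¬¬¬(B · B) ⇒ (B · ¬(C ⇒ C)))) = 1 ⇒ 1 = 1

1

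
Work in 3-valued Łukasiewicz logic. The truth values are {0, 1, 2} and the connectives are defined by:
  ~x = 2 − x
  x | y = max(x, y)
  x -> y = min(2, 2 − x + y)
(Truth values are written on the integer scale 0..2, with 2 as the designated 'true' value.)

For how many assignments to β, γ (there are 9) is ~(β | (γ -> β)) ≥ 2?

β = 0, γ = 0 ↦ 0  <
β = 0, γ = 1 ↦ 1  <
β = 0, γ = 2 ↦ 2  ≥
β = 1, γ = 0 ↦ 0  <
β = 1, γ = 1 ↦ 0  <
β = 1, γ = 2 ↦ 1  <
β = 2, γ = 0 ↦ 0  <
β = 2, γ = 1 ↦ 0  <
β = 2, γ = 2 ↦ 0  <
So 1 of the 9 assignments meets the threshold.

1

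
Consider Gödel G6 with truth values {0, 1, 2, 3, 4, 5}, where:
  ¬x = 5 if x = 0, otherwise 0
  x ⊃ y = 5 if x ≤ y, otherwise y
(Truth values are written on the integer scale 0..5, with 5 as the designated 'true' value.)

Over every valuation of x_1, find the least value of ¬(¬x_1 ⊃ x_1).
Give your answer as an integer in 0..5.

0

Take x_1 = 1:
¬x_1 = ¬1 = 0
¬x_1 ⊃ x_1 = 0 ⊃ 1 = 5
¬(¬x_1 ⊃ x_1) = ¬5 = 0
No assignment yields a value below 0, so this is the minimum.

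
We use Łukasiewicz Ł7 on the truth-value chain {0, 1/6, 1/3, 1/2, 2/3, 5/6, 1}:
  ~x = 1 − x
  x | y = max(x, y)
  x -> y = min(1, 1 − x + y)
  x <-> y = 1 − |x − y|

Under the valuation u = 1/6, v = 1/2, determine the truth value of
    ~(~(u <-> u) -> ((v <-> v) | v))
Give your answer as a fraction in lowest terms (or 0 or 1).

0

u <-> u = 1/6 <-> 1/6 = 1
~(u <-> u) = ~1 = 0
v <-> v = 1/2 <-> 1/2 = 1
(v <-> v) | v = 1 | 1/2 = 1
~(u <-> u) -> ((v <-> v) | v) = 0 -> 1 = 1
~(~(u <-> u) -> ((v <-> v) | v)) = ~1 = 0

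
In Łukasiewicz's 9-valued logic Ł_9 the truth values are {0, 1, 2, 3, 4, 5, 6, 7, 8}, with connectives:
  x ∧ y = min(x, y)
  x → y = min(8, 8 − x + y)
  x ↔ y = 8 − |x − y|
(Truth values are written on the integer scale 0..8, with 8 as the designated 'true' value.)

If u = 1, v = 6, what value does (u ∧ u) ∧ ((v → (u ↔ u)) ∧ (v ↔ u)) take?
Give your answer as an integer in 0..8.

1

u ∧ u = 1 ∧ 1 = 1
u ↔ u = 1 ↔ 1 = 8
v → (u ↔ u) = 6 → 8 = 8
v ↔ u = 6 ↔ 1 = 3
(v → (u ↔ u)) ∧ (v ↔ u) = 8 ∧ 3 = 3
(u ∧ u) ∧ ((v → (u ↔ u)) ∧ (v ↔ u)) = 1 ∧ 3 = 1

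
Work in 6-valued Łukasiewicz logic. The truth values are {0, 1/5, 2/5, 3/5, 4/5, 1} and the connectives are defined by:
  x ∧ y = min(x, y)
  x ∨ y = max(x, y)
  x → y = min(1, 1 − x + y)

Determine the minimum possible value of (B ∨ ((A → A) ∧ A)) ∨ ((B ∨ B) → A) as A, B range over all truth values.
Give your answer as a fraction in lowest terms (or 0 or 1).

Take A = 0, B = 2/5:
A → A = 0 → 0 = 1
(A → A) ∧ A = 1 ∧ 0 = 0
B ∨ ((A → A) ∧ A) = 2/5 ∨ 0 = 2/5
B ∨ B = 2/5 ∨ 2/5 = 2/5
(B ∨ B) → A = 2/5 → 0 = 3/5
(B ∨ ((A → A) ∧ A)) ∨ ((B ∨ B) → A) = 2/5 ∨ 3/5 = 3/5
No assignment yields a value below 3/5, so this is the minimum.

3/5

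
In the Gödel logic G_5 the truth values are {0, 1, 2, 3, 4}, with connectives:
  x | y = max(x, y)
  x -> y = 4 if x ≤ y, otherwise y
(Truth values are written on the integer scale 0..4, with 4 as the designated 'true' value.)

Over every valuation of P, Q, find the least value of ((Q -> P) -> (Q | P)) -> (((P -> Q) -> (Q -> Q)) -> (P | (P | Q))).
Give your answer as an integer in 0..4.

Take P = 0, Q = 1:
Q -> P = 1 -> 0 = 0
Q | P = 1 | 0 = 1
(Q -> P) -> (Q | P) = 0 -> 1 = 4
P -> Q = 0 -> 1 = 4
Q -> Q = 1 -> 1 = 4
(P -> Q) -> (Q -> Q) = 4 -> 4 = 4
P | Q = 0 | 1 = 1
P | (P | Q) = 0 | 1 = 1
((P -> Q) -> (Q -> Q)) -> (P | (P | Q)) = 4 -> 1 = 1
((Q -> P) -> (Q | P)) -> (((P -> Q) -> (Q -> Q)) -> (P | (P | Q))) = 4 -> 1 = 1
No assignment yields a value below 1, so this is the minimum.

1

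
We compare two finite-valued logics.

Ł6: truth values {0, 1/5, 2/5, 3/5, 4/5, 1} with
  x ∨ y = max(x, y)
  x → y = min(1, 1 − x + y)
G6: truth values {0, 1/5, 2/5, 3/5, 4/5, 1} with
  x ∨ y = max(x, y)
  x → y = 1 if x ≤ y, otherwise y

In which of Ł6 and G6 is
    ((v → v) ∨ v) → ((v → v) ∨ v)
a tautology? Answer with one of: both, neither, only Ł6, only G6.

In Ł6: every assignment gives 1 — tautology.
In G6: every assignment gives 1 — tautology.

both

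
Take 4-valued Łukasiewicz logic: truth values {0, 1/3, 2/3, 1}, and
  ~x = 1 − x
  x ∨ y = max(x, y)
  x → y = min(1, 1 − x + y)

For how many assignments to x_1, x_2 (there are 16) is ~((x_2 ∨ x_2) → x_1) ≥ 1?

x_1 = 0, x_2 = 0 ↦ 0  <
x_1 = 0, x_2 = 1/3 ↦ 1/3  <
x_1 = 0, x_2 = 2/3 ↦ 2/3  <
x_1 = 0, x_2 = 1 ↦ 1  ≥
x_1 = 1/3, x_2 = 0 ↦ 0  <
x_1 = 1/3, x_2 = 1/3 ↦ 0  <
x_1 = 1/3, x_2 = 2/3 ↦ 1/3  <
x_1 = 1/3, x_2 = 1 ↦ 2/3  <
x_1 = 2/3, x_2 = 0 ↦ 0  <
x_1 = 2/3, x_2 = 1/3 ↦ 0  <
x_1 = 2/3, x_2 = 2/3 ↦ 0  <
x_1 = 2/3, x_2 = 1 ↦ 1/3  <
x_1 = 1, x_2 = 0 ↦ 0  <
x_1 = 1, x_2 = 1/3 ↦ 0  <
x_1 = 1, x_2 = 2/3 ↦ 0  <
x_1 = 1, x_2 = 1 ↦ 0  <
So 1 of the 16 assignments meets the threshold.

1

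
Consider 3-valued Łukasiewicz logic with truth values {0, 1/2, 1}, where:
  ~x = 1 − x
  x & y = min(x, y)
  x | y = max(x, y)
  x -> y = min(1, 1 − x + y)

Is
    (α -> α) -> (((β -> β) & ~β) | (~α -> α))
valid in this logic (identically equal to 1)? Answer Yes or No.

No

Counterexample: take α = 0, β = 1/2.
α -> α = 0 -> 0 = 1
β -> β = 1/2 -> 1/2 = 1
~β = ~1/2 = 1/2
(β -> β) & ~β = 1 & 1/2 = 1/2
~α = ~0 = 1
~α -> α = 1 -> 0 = 0
((β -> β) & ~β) | (~α -> α) = 1/2 | 0 = 1/2
(α -> α) -> (((β -> β) & ~β) | (~α -> α)) = 1 -> 1/2 = 1/2
This gives 1/2 ≠ 1.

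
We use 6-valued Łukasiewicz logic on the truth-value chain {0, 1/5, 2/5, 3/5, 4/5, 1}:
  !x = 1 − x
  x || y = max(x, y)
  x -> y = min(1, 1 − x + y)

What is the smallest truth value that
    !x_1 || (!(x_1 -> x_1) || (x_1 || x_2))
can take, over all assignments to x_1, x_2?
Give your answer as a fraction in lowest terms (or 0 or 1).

3/5

Take x_1 = 2/5, x_2 = 0:
!x_1 = !2/5 = 3/5
x_1 -> x_1 = 2/5 -> 2/5 = 1
!(x_1 -> x_1) = !1 = 0
x_1 || x_2 = 2/5 || 0 = 2/5
!(x_1 -> x_1) || (x_1 || x_2) = 0 || 2/5 = 2/5
!x_1 || (!(x_1 -> x_1) || (x_1 || x_2)) = 3/5 || 2/5 = 3/5
No assignment yields a value below 3/5, so this is the minimum.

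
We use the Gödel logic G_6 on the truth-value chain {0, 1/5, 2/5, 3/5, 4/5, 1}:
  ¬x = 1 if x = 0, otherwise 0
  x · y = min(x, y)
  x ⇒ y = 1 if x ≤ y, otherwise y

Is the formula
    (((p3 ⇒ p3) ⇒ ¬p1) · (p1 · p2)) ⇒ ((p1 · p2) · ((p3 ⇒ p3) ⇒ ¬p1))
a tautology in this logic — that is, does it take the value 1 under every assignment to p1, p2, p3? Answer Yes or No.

Yes

At p1 = 4/5, p2 = 4/5, p3 = 0, for instance:
p3 ⇒ p3 = 0 ⇒ 0 = 1
¬p1 = ¬4/5 = 0
(p3 ⇒ p3) ⇒ ¬p1 = 1 ⇒ 0 = 0
p1 · p2 = 4/5 · 4/5 = 4/5
((p3 ⇒ p3) ⇒ ¬p1) · (p1 · p2) = 0 · 4/5 = 0
(p1 · p2) · ((p3 ⇒ p3) ⇒ ¬p1) = 4/5 · 0 = 0
(((p3 ⇒ p3) ⇒ ¬p1) · (p1 · p2)) ⇒ ((p1 · p2) · ((p3 ⇒ p3) ⇒ ¬p1)) = 0 ⇒ 0 = 1
and checking the remaining 215 assignments likewise gives ≥ 1 in every case.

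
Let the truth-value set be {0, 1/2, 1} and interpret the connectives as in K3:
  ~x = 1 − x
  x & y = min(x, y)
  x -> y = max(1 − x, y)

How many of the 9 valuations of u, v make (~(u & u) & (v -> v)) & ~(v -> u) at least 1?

u = 0, v = 0 ↦ 0  <
u = 0, v = 1/2 ↦ 1/2  <
u = 0, v = 1 ↦ 1  ≥
u = 1/2, v = 0 ↦ 0  <
u = 1/2, v = 1/2 ↦ 1/2  <
u = 1/2, v = 1 ↦ 1/2  <
u = 1, v = 0 ↦ 0  <
u = 1, v = 1/2 ↦ 0  <
u = 1, v = 1 ↦ 0  <
So 1 of the 9 assignments meets the threshold.

1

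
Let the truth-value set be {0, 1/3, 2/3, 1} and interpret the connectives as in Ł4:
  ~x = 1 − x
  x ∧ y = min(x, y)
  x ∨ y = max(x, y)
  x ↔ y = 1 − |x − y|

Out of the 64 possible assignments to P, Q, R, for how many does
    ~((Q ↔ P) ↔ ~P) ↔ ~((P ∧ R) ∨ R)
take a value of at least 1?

value 1: 16 assignments (counts)
value 2/3: 25 assignments
value 1/3: 16 assignments
value 0: 7 assignments
So 16 of the 64 assignments meet the threshold.

16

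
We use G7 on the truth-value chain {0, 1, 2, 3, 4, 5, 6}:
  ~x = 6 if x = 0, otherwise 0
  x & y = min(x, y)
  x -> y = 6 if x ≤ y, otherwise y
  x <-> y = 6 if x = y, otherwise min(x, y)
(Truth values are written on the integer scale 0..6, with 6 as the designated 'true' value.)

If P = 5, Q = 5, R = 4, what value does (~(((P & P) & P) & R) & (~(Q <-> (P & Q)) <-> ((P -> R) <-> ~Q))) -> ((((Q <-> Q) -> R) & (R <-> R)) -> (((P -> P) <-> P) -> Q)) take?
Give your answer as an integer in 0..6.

6

P & P = 5 & 5 = 5
(P & P) & P = 5 & 5 = 5
((P & P) & P) & R = 5 & 4 = 4
~(((P & P) & P) & R) = ~4 = 0
P & Q = 5 & 5 = 5
Q <-> (P & Q) = 5 <-> 5 = 6
~(Q <-> (P & Q)) = ~6 = 0
P -> R = 5 -> 4 = 4
~Q = ~5 = 0
(P -> R) <-> ~Q = 4 <-> 0 = 0
~(Q <-> (P & Q)) <-> ((P -> R) <-> ~Q) = 0 <-> 0 = 6
~(((P & P) & P) & R) & (~(Q <-> (P & Q)) <-> ((P -> R) <-> ~Q)) = 0 & 6 = 0
Q <-> Q = 5 <-> 5 = 6
(Q <-> Q) -> R = 6 -> 4 = 4
R <-> R = 4 <-> 4 = 6
((Q <-> Q) -> R) & (R <-> R) = 4 & 6 = 4
P -> P = 5 -> 5 = 6
(P -> P) <-> P = 6 <-> 5 = 5
((P -> P) <-> P) -> Q = 5 -> 5 = 6
(((Q <-> Q) -> R) & (R <-> R)) -> (((P -> P) <-> P) -> Q) = 4 -> 6 = 6
(~(((P & P) & P) & R) & (~(Q <-> (P & Q)) <-> ((P -> R) <-> ~Q))) -> ((((Q <-> Q) -> R) & (R <-> R)) -> (((P -> P) <-> P) -> Q)) = 0 -> 6 = 6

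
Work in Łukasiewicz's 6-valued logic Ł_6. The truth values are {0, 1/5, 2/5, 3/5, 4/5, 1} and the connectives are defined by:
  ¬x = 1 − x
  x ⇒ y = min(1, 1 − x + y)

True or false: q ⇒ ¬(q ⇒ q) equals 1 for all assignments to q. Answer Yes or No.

Counterexample: take q = 1/5.
q ⇒ q = 1/5 ⇒ 1/5 = 1
¬(q ⇒ q) = ¬1 = 0
q ⇒ ¬(q ⇒ q) = 1/5 ⇒ 0 = 4/5
This gives 4/5 ≠ 1.

No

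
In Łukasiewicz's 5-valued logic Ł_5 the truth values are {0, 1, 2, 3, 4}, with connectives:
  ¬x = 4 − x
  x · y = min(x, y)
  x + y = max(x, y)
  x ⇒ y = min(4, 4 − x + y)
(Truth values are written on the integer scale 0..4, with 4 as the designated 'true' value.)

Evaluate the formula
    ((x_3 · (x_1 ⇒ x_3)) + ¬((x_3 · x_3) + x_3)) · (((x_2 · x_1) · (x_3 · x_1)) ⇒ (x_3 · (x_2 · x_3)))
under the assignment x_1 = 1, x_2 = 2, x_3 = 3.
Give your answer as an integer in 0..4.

x_1 ⇒ x_3 = 1 ⇒ 3 = 4
x_3 · (x_1 ⇒ x_3) = 3 · 4 = 3
x_3 · x_3 = 3 · 3 = 3
(x_3 · x_3) + x_3 = 3 + 3 = 3
¬((x_3 · x_3) + x_3) = ¬3 = 1
(x_3 · (x_1 ⇒ x_3)) + ¬((x_3 · x_3) + x_3) = 3 + 1 = 3
x_2 · x_1 = 2 · 1 = 1
x_3 · x_1 = 3 · 1 = 1
(x_2 · x_1) · (x_3 · x_1) = 1 · 1 = 1
x_2 · x_3 = 2 · 3 = 2
x_3 · (x_2 · x_3) = 3 · 2 = 2
((x_2 · x_1) · (x_3 · x_1)) ⇒ (x_3 · (x_2 · x_3)) = 1 ⇒ 2 = 4
((x_3 · (x_1 ⇒ x_3)) + ¬((x_3 · x_3) + x_3)) · (((x_2 · x_1) · (x_3 · x_1)) ⇒ (x_3 · (x_2 · x_3))) = 3 · 4 = 3

3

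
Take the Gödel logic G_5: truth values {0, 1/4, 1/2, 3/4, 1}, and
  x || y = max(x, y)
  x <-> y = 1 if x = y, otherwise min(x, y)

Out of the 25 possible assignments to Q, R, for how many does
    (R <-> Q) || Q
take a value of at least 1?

value 1: 9 assignments (counts)
value 3/4: 4 assignments
value 1/2: 4 assignments
value 1/4: 4 assignments
value 0: 4 assignments
So 9 of the 25 assignments meet the threshold.

9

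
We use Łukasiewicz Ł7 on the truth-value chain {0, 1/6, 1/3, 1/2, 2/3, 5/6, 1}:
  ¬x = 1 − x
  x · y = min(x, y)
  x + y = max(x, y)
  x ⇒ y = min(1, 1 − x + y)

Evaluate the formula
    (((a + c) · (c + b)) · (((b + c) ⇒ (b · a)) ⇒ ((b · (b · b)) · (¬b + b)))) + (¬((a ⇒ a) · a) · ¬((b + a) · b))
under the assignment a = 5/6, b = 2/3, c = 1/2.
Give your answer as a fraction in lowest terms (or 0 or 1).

2/3

a + c = 5/6 + 1/2 = 5/6
c + b = 1/2 + 2/3 = 2/3
(a + c) · (c + b) = 5/6 · 2/3 = 2/3
b + c = 2/3 + 1/2 = 2/3
b · a = 2/3 · 5/6 = 2/3
(b + c) ⇒ (b · a) = 2/3 ⇒ 2/3 = 1
b · b = 2/3 · 2/3 = 2/3
b · (b · b) = 2/3 · 2/3 = 2/3
¬b = ¬2/3 = 1/3
¬b + b = 1/3 + 2/3 = 2/3
(b · (b · b)) · (¬b + b) = 2/3 · 2/3 = 2/3
((b + c) ⇒ (b · a)) ⇒ ((b · (b · b)) · (¬b + b)) = 1 ⇒ 2/3 = 2/3
((a + c) · (c + b)) · (((b + c) ⇒ (b · a)) ⇒ ((b · (b · b)) · (¬b + b))) = 2/3 · 2/3 = 2/3
a ⇒ a = 5/6 ⇒ 5/6 = 1
(a ⇒ a) · a = 1 · 5/6 = 5/6
¬((a ⇒ a) · a) = ¬5/6 = 1/6
b + a = 2/3 + 5/6 = 5/6
(b + a) · b = 5/6 · 2/3 = 2/3
¬((b + a) · b) = ¬2/3 = 1/3
¬((a ⇒ a) · a) · ¬((b + a) · b) = 1/6 · 1/3 = 1/6
(((a + c) · (c + b)) · (((b + c) ⇒ (b · a)) ⇒ ((b · (b · b)) · (¬b + b)))) + (¬((a ⇒ a) · a) · ¬((b + a) · b)) = 2/3 + 1/6 = 2/3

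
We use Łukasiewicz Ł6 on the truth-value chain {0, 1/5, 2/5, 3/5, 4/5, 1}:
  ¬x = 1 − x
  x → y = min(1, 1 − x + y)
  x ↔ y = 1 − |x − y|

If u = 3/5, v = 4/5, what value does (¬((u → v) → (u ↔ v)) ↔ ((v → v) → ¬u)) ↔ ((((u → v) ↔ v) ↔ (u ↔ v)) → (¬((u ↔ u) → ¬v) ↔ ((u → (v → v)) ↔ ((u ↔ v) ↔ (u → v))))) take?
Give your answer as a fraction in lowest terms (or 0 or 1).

4/5

u → v = 3/5 → 4/5 = 1
u ↔ v = 3/5 ↔ 4/5 = 4/5
(u → v) → (u ↔ v) = 1 → 4/5 = 4/5
¬((u → v) → (u ↔ v)) = ¬4/5 = 1/5
v → v = 4/5 → 4/5 = 1
¬u = ¬3/5 = 2/5
(v → v) → ¬u = 1 → 2/5 = 2/5
¬((u → v) → (u ↔ v)) ↔ ((v → v) → ¬u) = 1/5 ↔ 2/5 = 4/5
u → v = 3/5 → 4/5 = 1
(u → v) ↔ v = 1 ↔ 4/5 = 4/5
u ↔ v = 3/5 ↔ 4/5 = 4/5
((u → v) ↔ v) ↔ (u ↔ v) = 4/5 ↔ 4/5 = 1
u ↔ u = 3/5 ↔ 3/5 = 1
¬v = ¬4/5 = 1/5
(u ↔ u) → ¬v = 1 → 1/5 = 1/5
¬((u ↔ u) → ¬v) = ¬1/5 = 4/5
v → v = 4/5 → 4/5 = 1
u → (v → v) = 3/5 → 1 = 1
u ↔ v = 3/5 ↔ 4/5 = 4/5
u → v = 3/5 → 4/5 = 1
(u ↔ v) ↔ (u → v) = 4/5 ↔ 1 = 4/5
(u → (v → v)) ↔ ((u ↔ v) ↔ (u → v)) = 1 ↔ 4/5 = 4/5
¬((u ↔ u) → ¬v) ↔ ((u → (v → v)) ↔ ((u ↔ v) ↔ (u → v))) = 4/5 ↔ 4/5 = 1
(((u → v) ↔ v) ↔ (u ↔ v)) → (¬((u ↔ u) → ¬v) ↔ ((u → (v → v)) ↔ ((u ↔ v) ↔ (u → v)))) = 1 → 1 = 1
(¬((u → v) → (u ↔ v)) ↔ ((v → v) → ¬u)) ↔ ((((u → v) ↔ v) ↔ (u ↔ v)) → (¬((u ↔ u) → ¬v) ↔ ((u → (v → v)) ↔ ((u ↔ v) ↔ (u → v))))) = 4/5 ↔ 1 = 4/5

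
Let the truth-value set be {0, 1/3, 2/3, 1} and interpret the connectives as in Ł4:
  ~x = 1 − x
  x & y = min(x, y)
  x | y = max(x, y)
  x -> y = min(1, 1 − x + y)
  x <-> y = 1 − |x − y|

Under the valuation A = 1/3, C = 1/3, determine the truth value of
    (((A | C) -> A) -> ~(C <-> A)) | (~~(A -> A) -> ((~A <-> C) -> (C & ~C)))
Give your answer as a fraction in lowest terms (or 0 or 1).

A | C = 1/3 | 1/3 = 1/3
(A | C) -> A = 1/3 -> 1/3 = 1
C <-> A = 1/3 <-> 1/3 = 1
~(C <-> A) = ~1 = 0
((A | C) -> A) -> ~(C <-> A) = 1 -> 0 = 0
A -> A = 1/3 -> 1/3 = 1
~(A -> A) = ~1 = 0
~~(A -> A) = ~0 = 1
~A = ~1/3 = 2/3
~A <-> C = 2/3 <-> 1/3 = 2/3
~C = ~1/3 = 2/3
C & ~C = 1/3 & 2/3 = 1/3
(~A <-> C) -> (C & ~C) = 2/3 -> 1/3 = 2/3
~~(A -> A) -> ((~A <-> C) -> (C & ~C)) = 1 -> 2/3 = 2/3
(((A | C) -> A) -> ~(C <-> A)) | (~~(A -> A) -> ((~A <-> C) -> (C & ~C))) = 0 | 2/3 = 2/3

2/3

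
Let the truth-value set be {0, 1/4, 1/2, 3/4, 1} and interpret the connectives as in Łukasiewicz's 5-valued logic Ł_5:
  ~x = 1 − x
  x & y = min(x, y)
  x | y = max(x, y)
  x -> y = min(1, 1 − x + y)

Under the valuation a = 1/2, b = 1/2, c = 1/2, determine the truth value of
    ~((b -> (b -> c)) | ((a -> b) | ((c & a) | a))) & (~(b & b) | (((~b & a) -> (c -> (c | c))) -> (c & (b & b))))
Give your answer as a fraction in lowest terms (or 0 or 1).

b -> c = 1/2 -> 1/2 = 1
b -> (b -> c) = 1/2 -> 1 = 1
a -> b = 1/2 -> 1/2 = 1
c & a = 1/2 & 1/2 = 1/2
(c & a) | a = 1/2 | 1/2 = 1/2
(a -> b) | ((c & a) | a) = 1 | 1/2 = 1
(b -> (b -> c)) | ((a -> b) | ((c & a) | a)) = 1 | 1 = 1
~((b -> (b -> c)) | ((a -> b) | ((c & a) | a))) = ~1 = 0
b & b = 1/2 & 1/2 = 1/2
~(b & b) = ~1/2 = 1/2
~b = ~1/2 = 1/2
~b & a = 1/2 & 1/2 = 1/2
c | c = 1/2 | 1/2 = 1/2
c -> (c | c) = 1/2 -> 1/2 = 1
(~b & a) -> (c -> (c | c)) = 1/2 -> 1 = 1
b & b = 1/2 & 1/2 = 1/2
c & (b & b) = 1/2 & 1/2 = 1/2
((~b & a) -> (c -> (c | c))) -> (c & (b & b)) = 1 -> 1/2 = 1/2
~(b & b) | (((~b & a) -> (c -> (c | c))) -> (c & (b & b))) = 1/2 | 1/2 = 1/2
~((b -> (b -> c)) | ((a -> b) | ((c & a) | a))) & (~(b & b) | (((~b & a) -> (c -> (c | c))) -> (c & (b & b)))) = 0 & 1/2 = 0

0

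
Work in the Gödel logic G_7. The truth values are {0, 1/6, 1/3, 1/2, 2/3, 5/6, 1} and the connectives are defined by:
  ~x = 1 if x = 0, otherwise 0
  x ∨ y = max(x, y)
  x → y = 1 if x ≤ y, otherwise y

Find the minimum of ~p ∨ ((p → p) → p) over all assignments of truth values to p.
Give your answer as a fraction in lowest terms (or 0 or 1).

1/6

Take p = 1/6:
~p = ~1/6 = 0
p → p = 1/6 → 1/6 = 1
(p → p) → p = 1 → 1/6 = 1/6
~p ∨ ((p → p) → p) = 0 ∨ 1/6 = 1/6
No assignment yields a value below 1/6, so this is the minimum.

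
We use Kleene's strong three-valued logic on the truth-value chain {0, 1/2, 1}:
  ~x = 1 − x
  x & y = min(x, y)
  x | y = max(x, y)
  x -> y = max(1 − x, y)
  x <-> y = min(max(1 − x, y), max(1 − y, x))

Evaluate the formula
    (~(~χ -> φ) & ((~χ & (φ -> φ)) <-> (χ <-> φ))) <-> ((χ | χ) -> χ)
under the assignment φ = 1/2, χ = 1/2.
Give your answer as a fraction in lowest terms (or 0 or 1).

~χ = ~1/2 = 1/2
~χ -> φ = 1/2 -> 1/2 = 1/2
~(~χ -> φ) = ~1/2 = 1/2
~χ = ~1/2 = 1/2
φ -> φ = 1/2 -> 1/2 = 1/2
~χ & (φ -> φ) = 1/2 & 1/2 = 1/2
χ <-> φ = 1/2 <-> 1/2 = 1/2
(~χ & (φ -> φ)) <-> (χ <-> φ) = 1/2 <-> 1/2 = 1/2
~(~χ -> φ) & ((~χ & (φ -> φ)) <-> (χ <-> φ)) = 1/2 & 1/2 = 1/2
χ | χ = 1/2 | 1/2 = 1/2
(χ | χ) -> χ = 1/2 -> 1/2 = 1/2
(~(~χ -> φ) & ((~χ & (φ -> φ)) <-> (χ <-> φ))) <-> ((χ | χ) -> χ) = 1/2 <-> 1/2 = 1/2

1/2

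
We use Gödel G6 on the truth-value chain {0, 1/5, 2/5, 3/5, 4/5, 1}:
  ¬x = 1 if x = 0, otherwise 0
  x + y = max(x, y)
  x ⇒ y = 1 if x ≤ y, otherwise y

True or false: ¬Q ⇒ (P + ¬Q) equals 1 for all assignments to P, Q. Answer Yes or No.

Yes

At P = 1/5, Q = 2/5, for instance:
¬Q = ¬2/5 = 0
P + ¬Q = 1/5 + 0 = 1/5
¬Q ⇒ (P + ¬Q) = 0 ⇒ 1/5 = 1
and checking the remaining 35 assignments likewise gives ≥ 1 in every case.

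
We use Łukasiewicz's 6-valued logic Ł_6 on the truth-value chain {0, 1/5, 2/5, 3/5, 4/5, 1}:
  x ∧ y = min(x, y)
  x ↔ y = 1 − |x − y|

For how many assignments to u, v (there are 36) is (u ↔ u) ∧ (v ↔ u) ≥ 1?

6

value 1: 6 assignments (counts)
value 4/5: 10 assignments
value 3/5: 8 assignments
value 2/5: 6 assignments
value 1/5: 4 assignments
value 0: 2 assignments
So 6 of the 36 assignments meet the threshold.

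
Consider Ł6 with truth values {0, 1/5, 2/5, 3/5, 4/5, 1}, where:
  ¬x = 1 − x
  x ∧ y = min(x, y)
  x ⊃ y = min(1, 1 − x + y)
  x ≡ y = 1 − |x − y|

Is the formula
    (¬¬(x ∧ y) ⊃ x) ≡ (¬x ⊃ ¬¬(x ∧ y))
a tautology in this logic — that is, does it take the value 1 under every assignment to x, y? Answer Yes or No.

No

Counterexample: take x = 0, y = 0.
x ∧ y = 0 ∧ 0 = 0
¬(x ∧ y) = ¬0 = 1
¬¬(x ∧ y) = ¬1 = 0
¬¬(x ∧ y) ⊃ x = 0 ⊃ 0 = 1
¬x = ¬0 = 1
x ∧ y = 0 ∧ 0 = 0
¬(x ∧ y) = ¬0 = 1
¬¬(x ∧ y) = ¬1 = 0
¬x ⊃ ¬¬(x ∧ y) = 1 ⊃ 0 = 0
(¬¬(x ∧ y) ⊃ x) ≡ (¬x ⊃ ¬¬(x ∧ y)) = 1 ≡ 0 = 0
This gives 0 ≠ 1.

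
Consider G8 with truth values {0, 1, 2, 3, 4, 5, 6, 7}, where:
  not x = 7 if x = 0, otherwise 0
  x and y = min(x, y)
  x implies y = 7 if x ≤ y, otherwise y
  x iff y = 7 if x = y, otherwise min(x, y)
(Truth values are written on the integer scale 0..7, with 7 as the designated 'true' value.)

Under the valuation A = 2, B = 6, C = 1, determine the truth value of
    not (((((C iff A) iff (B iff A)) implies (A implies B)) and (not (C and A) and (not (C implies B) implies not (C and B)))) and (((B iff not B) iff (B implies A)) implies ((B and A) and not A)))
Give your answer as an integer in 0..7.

C iff A = 1 iff 2 = 1
B iff A = 6 iff 2 = 2
(C iff A) iff (B iff A) = 1 iff 2 = 1
A implies B = 2 implies 6 = 7
((C iff A) iff (B iff A)) implies (A implies B) = 1 implies 7 = 7
C and A = 1 and 2 = 1
not (C and A) = not 1 = 0
C implies B = 1 implies 6 = 7
not (C implies B) = not 7 = 0
C and B = 1 and 6 = 1
not (C and B) = not 1 = 0
not (C implies B) implies not (C and B) = 0 implies 0 = 7
not (C and A) and (not (C implies B) implies not (C and B)) = 0 and 7 = 0
(((C iff A) iff (B iff A)) implies (A implies B)) and (not (C and A) and (not (C implies B) implies not (C and B))) = 7 and 0 = 0
not B = not 6 = 0
B iff not B = 6 iff 0 = 0
B implies A = 6 implies 2 = 2
(B iff not B) iff (B implies A) = 0 iff 2 = 0
B and A = 6 and 2 = 2
not A = not 2 = 0
(B and A) and not A = 2 and 0 = 0
((B iff not B) iff (B implies A)) implies ((B and A) and not A) = 0 implies 0 = 7
((((C iff A) iff (B iff A)) implies (A implies B)) and (not (C and A) and (not (C implies B) implies not (C and B)))) and (((B iff not B) iff (B implies A)) implies ((B and A) and not A)) = 0 and 7 = 0
not (((((C iff A) iff (B iff A)) implies (A implies B)) and (not (C and A) and (not (C implies B) implies not (C and B)))) and (((B iff not B) iff (B implies A)) implies ((B and A) and not A))) = not 0 = 7

7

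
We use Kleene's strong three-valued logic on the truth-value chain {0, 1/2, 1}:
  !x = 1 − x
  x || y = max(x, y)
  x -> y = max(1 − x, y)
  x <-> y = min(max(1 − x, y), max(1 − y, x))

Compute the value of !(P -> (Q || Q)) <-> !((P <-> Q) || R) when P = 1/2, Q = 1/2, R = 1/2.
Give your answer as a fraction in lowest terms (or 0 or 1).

Q || Q = 1/2 || 1/2 = 1/2
P -> (Q || Q) = 1/2 -> 1/2 = 1/2
!(P -> (Q || Q)) = !1/2 = 1/2
P <-> Q = 1/2 <-> 1/2 = 1/2
(P <-> Q) || R = 1/2 || 1/2 = 1/2
!((P <-> Q) || R) = !1/2 = 1/2
!(P -> (Q || Q)) <-> !((P <-> Q) || R) = 1/2 <-> 1/2 = 1/2

1/2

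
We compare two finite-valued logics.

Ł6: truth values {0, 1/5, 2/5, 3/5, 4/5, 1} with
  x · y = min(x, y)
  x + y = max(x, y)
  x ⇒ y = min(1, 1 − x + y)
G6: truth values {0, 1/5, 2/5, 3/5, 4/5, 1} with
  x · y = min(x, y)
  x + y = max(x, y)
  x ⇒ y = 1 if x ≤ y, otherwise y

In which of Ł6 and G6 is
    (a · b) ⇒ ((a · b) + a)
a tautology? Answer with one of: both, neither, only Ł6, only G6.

both

In Ł6: every assignment gives 1 — tautology.
In G6: every assignment gives 1 — tautology.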